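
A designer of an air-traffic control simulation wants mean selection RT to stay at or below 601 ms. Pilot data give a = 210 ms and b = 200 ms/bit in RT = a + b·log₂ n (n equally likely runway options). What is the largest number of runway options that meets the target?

3

Information budget: (601 − 210)/200 = 1.9550 bits, so n ≤ 2^1.9550 = 3.877 → at most 3.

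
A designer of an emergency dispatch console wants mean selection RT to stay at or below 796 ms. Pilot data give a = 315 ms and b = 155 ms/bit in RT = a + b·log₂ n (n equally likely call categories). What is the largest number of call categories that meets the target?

155·log₂ n ≤ 796 − 315 = 481, giving log₂ n ≤ 3.1032 and n ≤ 8.593. The largest whole number is 8.

8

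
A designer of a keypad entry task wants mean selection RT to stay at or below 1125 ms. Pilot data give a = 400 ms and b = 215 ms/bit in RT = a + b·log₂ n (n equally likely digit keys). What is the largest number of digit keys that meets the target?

10

Information budget: (1125 − 400)/215 = 3.3721 bits, so n ≤ 2^3.3721 = 10.354 → at most 10.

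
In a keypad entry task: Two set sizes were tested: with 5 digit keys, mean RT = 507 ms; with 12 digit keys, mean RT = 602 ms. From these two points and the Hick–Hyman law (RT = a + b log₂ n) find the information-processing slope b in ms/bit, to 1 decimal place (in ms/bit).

The slope on a log₂ axis is (602 − 507) / (3.5850 − 2.3219) = 75.216 ms/bit.

75.2 ms/bit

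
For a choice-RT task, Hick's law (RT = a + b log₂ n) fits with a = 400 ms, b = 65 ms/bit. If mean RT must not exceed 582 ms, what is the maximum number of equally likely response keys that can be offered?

65·log₂ n ≤ 582 − 400 = 182, giving log₂ n ≤ 2.8000 and n ≤ 6.964. The largest whole number is 6.

6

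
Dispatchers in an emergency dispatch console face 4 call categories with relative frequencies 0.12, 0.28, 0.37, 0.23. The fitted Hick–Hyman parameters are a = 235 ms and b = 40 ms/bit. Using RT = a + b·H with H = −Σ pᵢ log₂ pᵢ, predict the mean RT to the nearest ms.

311 ms

H = 0.12·log₂(1/0.12) + 0.28·log₂(1/0.28) + 0.37·log₂(1/0.37) + 0.23·log₂(1/0.23) = 1.8997 bits.
RT = 235 + 40 × 1.8997 = 310.99 ms.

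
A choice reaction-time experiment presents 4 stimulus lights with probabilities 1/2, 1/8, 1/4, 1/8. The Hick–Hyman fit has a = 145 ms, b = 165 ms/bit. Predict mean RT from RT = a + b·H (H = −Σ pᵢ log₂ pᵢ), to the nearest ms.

Each term −pᵢ log₂ pᵢ: 0.5·1 + 0.125·3 + 0.25·2 + 0.125·3; summed, H = 1.750 bits.
Mean RT = a + bH = 145 + 165·1.750 = 433.75 ms.

434 ms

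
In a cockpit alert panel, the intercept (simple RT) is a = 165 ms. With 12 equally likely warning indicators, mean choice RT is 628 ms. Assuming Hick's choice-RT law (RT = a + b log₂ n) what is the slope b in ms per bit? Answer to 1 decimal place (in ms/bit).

b = (628 − 165) / log₂(12) = 463 / 3.5850 = 129.151 ms/bit.

129.2 ms/bit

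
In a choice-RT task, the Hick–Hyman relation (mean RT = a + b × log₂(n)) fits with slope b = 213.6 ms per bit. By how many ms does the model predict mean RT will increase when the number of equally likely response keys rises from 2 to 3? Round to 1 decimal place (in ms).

The intercept a cancels: ΔRT = b·(log₂ n₂ − log₂ n₁) = b·log₂(n₂/n₁).
log₂(3) − log₂(2) = 1.5850 − 1 = 0.5850.
ΔRT = 213.6 × 0.5850 = 124.948 ms.

124.9 ms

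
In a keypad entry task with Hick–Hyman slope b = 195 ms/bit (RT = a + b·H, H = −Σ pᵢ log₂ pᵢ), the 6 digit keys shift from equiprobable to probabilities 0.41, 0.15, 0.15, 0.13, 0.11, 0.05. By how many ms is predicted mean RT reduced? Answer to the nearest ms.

56 ms

Equiprobable entropy H₀ = log₂ 6 = 2.5850 bits.
Skewed entropy H = −Σ pᵢ log₂ pᵢ = 2.2975 bits.
ΔRT = b·(H₀ − H) = 195 × 0.2875 = 56.05 ms.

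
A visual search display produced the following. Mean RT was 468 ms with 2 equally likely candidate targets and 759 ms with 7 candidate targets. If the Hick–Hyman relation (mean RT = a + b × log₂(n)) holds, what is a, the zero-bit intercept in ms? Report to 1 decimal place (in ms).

307.0 ms

The slope on a log₂ axis is (759 − 468) / (2.8074 − 1) = 161.009 ms/bit.
a = RT₁ − b·log₂ n₁ = 468 − 161.009 × 1 = 306.991 ms.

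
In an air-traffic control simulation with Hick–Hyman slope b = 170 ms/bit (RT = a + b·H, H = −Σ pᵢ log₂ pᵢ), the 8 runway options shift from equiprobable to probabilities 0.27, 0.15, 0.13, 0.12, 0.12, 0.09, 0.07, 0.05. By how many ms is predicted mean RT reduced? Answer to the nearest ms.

28 ms

Equiprobable entropy H₀ = log₂ 8 = 3.0000 bits.
Skewed entropy H = −Σ pᵢ log₂ pᵢ = 2.8347 bits.
ΔRT = b·(H₀ − H) = 170 × 0.1653 = 28.11 ms.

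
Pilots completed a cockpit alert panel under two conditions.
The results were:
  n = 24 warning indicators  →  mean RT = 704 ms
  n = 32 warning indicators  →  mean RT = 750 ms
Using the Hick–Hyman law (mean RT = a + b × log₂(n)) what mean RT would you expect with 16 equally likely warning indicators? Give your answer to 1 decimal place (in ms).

Fit slope and intercept:
  b = (750 − 704) / (log₂ 32 − log₂ 24) = 46 / (5 − 4.5850) = 110.833 ms/bit
  a = 704 − 110.833 × 4.5850 = 195.833 ms
Then RT(16) = 195.833 + 110.833 × log₂ 16 = 195.833 + 110.833 × 4 ≈ 639.167 ms.

639.2 ms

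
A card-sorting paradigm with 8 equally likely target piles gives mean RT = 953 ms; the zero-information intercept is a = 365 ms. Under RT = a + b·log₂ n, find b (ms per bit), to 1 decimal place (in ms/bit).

196.0 ms/bit

b = (953 − 365) / log₂(8) = 588 / 3 = 196.000 ms/bit.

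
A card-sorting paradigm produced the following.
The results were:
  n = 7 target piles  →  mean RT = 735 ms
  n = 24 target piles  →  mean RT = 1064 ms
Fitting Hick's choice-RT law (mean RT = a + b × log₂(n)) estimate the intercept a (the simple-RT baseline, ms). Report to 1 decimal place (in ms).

b = (RT₂ − RT₁)/(log₂ n₂ − log₂ n₁) = (1064 − 735)/(4.5850 − 2.8074) = 185.080 ms/bit.
a = RT₁ − b·log₂ n₁ = 735 − 185.080 × 2.8074 = 215.414 ms.

215.4 ms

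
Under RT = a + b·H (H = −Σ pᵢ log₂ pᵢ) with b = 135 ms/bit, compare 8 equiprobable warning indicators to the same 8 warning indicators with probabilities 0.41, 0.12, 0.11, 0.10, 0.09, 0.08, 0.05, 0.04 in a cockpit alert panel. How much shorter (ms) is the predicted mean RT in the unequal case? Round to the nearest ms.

The RT saving is b·ΔH. Equiprobable H₀ = log₂(8) = 3.0000 bits; with the given probabilities H = 2.5829 bits.
b·(H₀ − H) = 135 × (3.0000 − 2.5829) = 56.30 ms.

56 ms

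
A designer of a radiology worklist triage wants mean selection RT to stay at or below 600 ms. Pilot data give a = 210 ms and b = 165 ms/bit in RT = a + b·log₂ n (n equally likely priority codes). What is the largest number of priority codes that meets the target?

165·log₂ n ≤ 600 − 210 = 390, giving log₂ n ≤ 2.3636 and n ≤ 5.147. The largest whole number is 5.

5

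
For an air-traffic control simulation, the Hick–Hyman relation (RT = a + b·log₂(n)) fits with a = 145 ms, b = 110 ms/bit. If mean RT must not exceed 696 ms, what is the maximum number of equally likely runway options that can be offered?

32

Information budget: (696 − 145)/110 = 5.0091 bits, so n ≤ 2^5.0091 = 32.202 → at most 32.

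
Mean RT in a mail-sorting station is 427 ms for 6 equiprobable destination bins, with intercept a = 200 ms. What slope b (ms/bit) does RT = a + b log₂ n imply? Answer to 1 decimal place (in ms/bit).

87.8 ms/bit

log₂(6) = 2.5850 bits.
b = (RT − a)/log₂ n = (427 − 200) / 2.5850 = 87.816 ms/bit.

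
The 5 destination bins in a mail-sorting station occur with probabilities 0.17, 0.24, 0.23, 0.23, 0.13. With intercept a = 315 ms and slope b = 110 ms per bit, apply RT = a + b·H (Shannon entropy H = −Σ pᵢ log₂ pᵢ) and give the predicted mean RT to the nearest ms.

567 ms

H = 0.17·log₂(1/0.17) + 0.24·log₂(1/0.24) + 0.23·log₂(1/0.23) + 0.23·log₂(1/0.23) + 0.13·log₂(1/0.13) = 2.2867 bits.
RT = 315 + 110 × 2.2867 = 566.54 ms.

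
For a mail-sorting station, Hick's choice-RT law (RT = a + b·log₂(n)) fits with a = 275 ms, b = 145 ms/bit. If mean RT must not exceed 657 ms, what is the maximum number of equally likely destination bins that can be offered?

Set 275 + 145·log₂ n ≤ 657 → log₂ n ≤ (657 − 275)/145 = 2.6345.
So n ≤ 2^2.6345 = 6.210; the largest integer n is 6.

6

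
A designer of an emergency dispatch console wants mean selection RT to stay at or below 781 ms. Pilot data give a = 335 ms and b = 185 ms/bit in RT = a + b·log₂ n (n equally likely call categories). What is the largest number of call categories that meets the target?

Set 335 + 185·log₂ n ≤ 781 → log₂ n ≤ (781 − 335)/185 = 2.4108.
So n ≤ 2^2.4108 = 5.318; the largest integer n is 5.

5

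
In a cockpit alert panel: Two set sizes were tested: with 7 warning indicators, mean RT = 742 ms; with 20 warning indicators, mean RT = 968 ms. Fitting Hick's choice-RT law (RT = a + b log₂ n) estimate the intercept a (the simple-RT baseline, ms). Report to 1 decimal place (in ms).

The slope on a log₂ axis is (968 − 742) / (4.3219 − 2.8074) = 149.217 ms/bit.
Intercept: a = 742 − 149.217·log₂(7) = 323.095 ms.

323.1 ms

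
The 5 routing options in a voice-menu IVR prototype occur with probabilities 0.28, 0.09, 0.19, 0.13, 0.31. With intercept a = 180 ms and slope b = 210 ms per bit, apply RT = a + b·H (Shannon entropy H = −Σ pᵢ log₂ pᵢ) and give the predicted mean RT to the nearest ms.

640 ms

H = 0.28·log₂(1/0.28) + 0.09·log₂(1/0.09) + 0.19·log₂(1/0.19) + 0.13·log₂(1/0.13) + 0.31·log₂(1/0.31) = 2.1885 bits.
RT = 180 + 210 × 2.1885 = 639.59 ms.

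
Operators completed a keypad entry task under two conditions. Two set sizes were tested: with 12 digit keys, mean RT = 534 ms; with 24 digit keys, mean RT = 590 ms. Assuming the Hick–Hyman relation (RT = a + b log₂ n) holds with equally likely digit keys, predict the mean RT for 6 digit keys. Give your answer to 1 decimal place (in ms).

With log₂ n on the abscissa the relation is linear; from the two conditions:
  b = (590 − 534) / (log₂ 24 − log₂ 12) = 56 / (4.5850 − 3.5850) = 56.000 ms/bit
  a = 534 − 56.000 × 3.5850 = 333.242 ms
Then RT(6) = 333.242 + 56.000 × log₂ 6 = 333.242 + 56.000 × 2.5850 ≈ 478.000 ms.

478.0 ms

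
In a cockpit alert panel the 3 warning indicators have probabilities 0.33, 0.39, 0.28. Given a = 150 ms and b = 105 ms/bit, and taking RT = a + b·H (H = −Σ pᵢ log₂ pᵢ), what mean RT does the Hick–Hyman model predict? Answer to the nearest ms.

H = 0.33·log₂(1/0.33) + 0.39·log₂(1/0.39) + 0.28·log₂(1/0.28) = 1.5718 bits.
RT = 150 + 105 × 1.5718 = 315.04 ms.

315 ms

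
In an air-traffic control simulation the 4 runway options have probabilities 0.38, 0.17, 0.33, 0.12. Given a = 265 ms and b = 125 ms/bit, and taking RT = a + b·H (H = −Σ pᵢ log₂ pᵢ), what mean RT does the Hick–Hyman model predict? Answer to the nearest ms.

497 ms

Entropy contributions −pᵢ log₂ pᵢ: 0.5305, 0.4346, 0.5278, 0.3671; sum H = 1.8599 bits.
RT = a + bH = 265 + 125·1.8599 = 497.49 ms.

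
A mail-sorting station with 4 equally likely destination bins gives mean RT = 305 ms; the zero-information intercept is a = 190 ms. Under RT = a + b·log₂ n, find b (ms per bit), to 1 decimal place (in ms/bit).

log₂(4) = 2 bits.
b = (RT − a)/log₂ n = (305 − 190) / 2 = 57.500 ms/bit.

57.5 ms/bit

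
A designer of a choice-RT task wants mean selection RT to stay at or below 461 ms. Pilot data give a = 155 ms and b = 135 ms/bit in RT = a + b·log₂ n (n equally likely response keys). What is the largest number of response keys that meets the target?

4

Information budget: (461 − 155)/135 = 2.2667 bits, so n ≤ 2^2.2667 = 4.812 → at most 4.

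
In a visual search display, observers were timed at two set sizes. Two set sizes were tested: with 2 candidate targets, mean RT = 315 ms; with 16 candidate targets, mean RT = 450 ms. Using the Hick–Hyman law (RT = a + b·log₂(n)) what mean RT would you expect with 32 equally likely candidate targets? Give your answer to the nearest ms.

With log₂ n on the abscissa the relation is linear; from the two conditions:
  b = (450 − 315) / (log₂ 16 − log₂ 2) = 135 / (4 − 1) = 45 ms/bit
  a = 315 − 45 × 1 = 270 ms
Then RT(32) = 270 + 45 × log₂ 32 = 270 + 45 × 5 ≈ 495.000 ms.

495 ms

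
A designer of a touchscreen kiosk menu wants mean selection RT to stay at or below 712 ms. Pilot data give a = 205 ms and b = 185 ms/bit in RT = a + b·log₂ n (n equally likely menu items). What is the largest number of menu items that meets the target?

185·log₂ n ≤ 712 − 205 = 507, giving log₂ n ≤ 2.7405 and n ≤ 6.683. The largest whole number is 6.

6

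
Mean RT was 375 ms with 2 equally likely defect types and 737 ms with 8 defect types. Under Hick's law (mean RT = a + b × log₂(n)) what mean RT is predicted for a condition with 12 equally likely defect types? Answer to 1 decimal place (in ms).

842.9 ms

Fit slope and intercept:
  b = (737 − 375) / (log₂ 8 − log₂ 2) = 362 / (3 − 1) = 181.000 ms/bit
  a = 375 − 181.000 × 1 = 194.000 ms
Then RT(12) = 194.000 + 181.000 × log₂ 12 = 194.000 + 181.000 × 3.5850 ≈ 842.878 ms.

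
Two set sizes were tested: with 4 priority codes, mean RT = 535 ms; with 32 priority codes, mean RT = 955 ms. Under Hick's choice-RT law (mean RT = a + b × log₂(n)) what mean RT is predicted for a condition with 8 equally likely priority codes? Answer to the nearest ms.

675 ms

Fit slope and intercept:
  b = (955 − 535) / (log₂ 32 − log₂ 4) = 420 / (5 − 2) = 140 ms/bit
  a = 535 − 140 × 2 = 255 ms
Then RT(8) = 255 + 140 × log₂ 8 = 255 + 140 × 3 ≈ 675.000 ms.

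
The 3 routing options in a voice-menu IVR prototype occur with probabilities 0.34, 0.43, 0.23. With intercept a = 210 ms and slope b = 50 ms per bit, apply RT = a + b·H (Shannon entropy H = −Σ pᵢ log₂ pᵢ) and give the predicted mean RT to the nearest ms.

Entropy contributions −pᵢ log₂ pᵢ: 0.5292, 0.5236, 0.4877; sum H = 1.5404 bits.
RT = a + bH = 210 + 50·1.5404 = 287.02 ms.

287 ms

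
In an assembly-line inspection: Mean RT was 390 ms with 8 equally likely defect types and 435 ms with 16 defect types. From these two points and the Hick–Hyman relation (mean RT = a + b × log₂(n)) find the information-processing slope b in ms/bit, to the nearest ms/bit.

45 ms/bit

Slope: b = (435 − 390) / (log₂ 16 − log₂ 8) = 45/1.0000 = 45 ms/bit.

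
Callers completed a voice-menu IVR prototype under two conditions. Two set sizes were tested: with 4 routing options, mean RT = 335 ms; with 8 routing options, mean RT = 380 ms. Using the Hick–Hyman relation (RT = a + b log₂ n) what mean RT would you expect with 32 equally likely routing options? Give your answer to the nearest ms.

RT is linear in log₂ n, so two points fix the line:
  b = (380 − 335) / (log₂ 8 − log₂ 4) = 45 / (3 − 2) = 45 ms/bit
  a = 335 − 45 × 2 = 245 ms
Then RT(32) = 245 + 45 × log₂ 32 = 245 + 45 × 5 ≈ 470.000 ms.

470 ms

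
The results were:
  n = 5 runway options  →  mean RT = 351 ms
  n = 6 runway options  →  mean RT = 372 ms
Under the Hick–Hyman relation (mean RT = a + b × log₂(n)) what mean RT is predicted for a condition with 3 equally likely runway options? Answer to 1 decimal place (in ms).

292.2 ms

Fit slope and intercept:
  b = (372 − 351) / (log₂ 6 − log₂ 5) = 21 / (2.5850 − 2.3219) = 79.837 ms/bit
  a = 351 − 79.837 × 2.3219 = 165.623 ms
Then RT(3) = 165.623 + 79.837 × log₂ 3 = 165.623 + 79.837 × 1.5850 ≈ 292.163 ms.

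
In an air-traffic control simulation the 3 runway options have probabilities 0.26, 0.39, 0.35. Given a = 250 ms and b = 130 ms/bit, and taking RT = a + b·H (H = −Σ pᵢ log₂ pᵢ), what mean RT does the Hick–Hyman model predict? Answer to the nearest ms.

Entropy contributions −pᵢ log₂ pᵢ: 0.5053, 0.5298, 0.5301; sum H = 1.5652 bits.
RT = a + bH = 250 + 130·1.5652 = 453.47 ms.

453 ms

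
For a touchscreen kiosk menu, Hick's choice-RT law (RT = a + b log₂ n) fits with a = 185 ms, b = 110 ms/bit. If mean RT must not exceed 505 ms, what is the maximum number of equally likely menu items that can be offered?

7

Information budget: (505 − 185)/110 = 2.9091 bits, so n ≤ 2^2.9091 = 7.511 → at most 7.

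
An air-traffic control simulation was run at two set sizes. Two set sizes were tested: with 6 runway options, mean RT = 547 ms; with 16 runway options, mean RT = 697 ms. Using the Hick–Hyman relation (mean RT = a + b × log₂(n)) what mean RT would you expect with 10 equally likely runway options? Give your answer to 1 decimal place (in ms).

625.1 ms

With log₂ n on the abscissa the relation is linear; from the two conditions:
  b = (697 − 547) / (log₂ 16 − log₂ 6) = 150 / (4 − 2.5850) = 106.004 ms/bit
  a = 547 − 106.004 × 2.5850 = 272.983 ms
Then RT(10) = 272.983 + 106.004 × log₂ 10 = 272.983 + 106.004 × 3.3219 ≈ 625.121 ms.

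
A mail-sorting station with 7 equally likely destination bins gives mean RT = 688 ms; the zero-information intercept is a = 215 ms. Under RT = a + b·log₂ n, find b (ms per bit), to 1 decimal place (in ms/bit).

log₂(7) = 2.8074 bits.
b = (RT − a)/log₂ n = (688 − 215) / 2.8074 = 168.486 ms/bit.

168.5 ms/bit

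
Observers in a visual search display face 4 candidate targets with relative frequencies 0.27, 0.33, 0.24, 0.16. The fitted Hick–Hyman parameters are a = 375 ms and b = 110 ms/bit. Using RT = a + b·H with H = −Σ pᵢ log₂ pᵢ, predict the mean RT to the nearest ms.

590 ms

H = 0.27·log₂(1/0.27) + 0.33·log₂(1/0.33) + 0.24·log₂(1/0.24) + 0.16·log₂(1/0.16) = 1.9550 bits.
RT = 375 + 110 × 1.9550 = 590.05 ms.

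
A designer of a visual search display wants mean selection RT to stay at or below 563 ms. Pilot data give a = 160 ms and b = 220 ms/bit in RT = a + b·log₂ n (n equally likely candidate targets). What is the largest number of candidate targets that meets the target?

3

Information budget: (563 − 160)/220 = 1.8318 bits, so n ≤ 2^1.8318 = 3.560 → at most 3.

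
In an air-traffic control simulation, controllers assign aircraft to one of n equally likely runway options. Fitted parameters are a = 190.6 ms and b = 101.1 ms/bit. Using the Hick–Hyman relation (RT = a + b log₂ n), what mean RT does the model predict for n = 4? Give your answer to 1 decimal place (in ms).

log₂(4) = 2 bits, so RT = 190.6 + 101.1 × 2 ≈ 392.800 ms.

392.8 ms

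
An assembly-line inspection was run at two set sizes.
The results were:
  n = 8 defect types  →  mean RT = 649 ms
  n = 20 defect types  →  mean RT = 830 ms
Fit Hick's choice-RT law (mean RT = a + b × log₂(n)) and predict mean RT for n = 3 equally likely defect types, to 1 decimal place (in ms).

Solve the two-equation system in a and b:
  b = (830 − 649) / (log₂ 20 − log₂ 8) = 181 / (4.3219 − 3) = 136.921 ms/bit
  a = 649 − 136.921 × 3 = 238.236 ms
Then RT(3) = 238.236 + 136.921 × log₂ 3 = 238.236 + 136.921 × 1.5850 ≈ 455.251 ms.

455.3 ms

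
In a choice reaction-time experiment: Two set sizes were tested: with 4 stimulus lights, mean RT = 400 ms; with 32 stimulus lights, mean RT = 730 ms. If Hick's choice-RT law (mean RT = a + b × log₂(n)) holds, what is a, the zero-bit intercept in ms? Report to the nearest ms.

180 ms

b = (RT₂ − RT₁)/(log₂ n₂ − log₂ n₁) = (730 − 400)/(5 − 2) = 110 ms/bit.
a = RT₁ − b·log₂ n₁ = 400 − 110 × 2 = 180.000 ms.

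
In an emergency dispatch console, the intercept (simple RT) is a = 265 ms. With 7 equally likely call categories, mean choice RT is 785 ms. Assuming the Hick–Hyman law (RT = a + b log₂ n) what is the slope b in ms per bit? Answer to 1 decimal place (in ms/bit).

185.2 ms/bit

7 alternatives carry log₂ 7 = 2.8074 bits; the choice cost is 785 − 265 = 520 ms, so b = 520/2.8074 = 185.228 ms/bit.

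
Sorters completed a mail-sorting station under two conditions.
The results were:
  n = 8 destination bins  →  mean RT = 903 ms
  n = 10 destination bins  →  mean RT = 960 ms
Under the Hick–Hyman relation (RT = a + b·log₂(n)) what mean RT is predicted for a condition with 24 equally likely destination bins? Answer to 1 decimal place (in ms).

Solve the two-equation system in a and b:
  b = (960 − 903) / (log₂ 10 − log₂ 8) = 57 / (3.3219 − 3) = 177.058 ms/bit
  a = 903 − 177.058 × 3 = 371.825 ms
Then RT(24) = 371.825 + 177.058 × log₂ 24 = 371.825 + 177.058 × 4.5850 ≈ 1183.631 ms.

1183.6 ms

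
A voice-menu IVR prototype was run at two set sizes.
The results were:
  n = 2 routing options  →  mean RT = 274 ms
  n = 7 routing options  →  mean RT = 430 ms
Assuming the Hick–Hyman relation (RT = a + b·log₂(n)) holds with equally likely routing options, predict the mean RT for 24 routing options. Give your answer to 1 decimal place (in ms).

With log₂ n on the abscissa the relation is linear; from the two conditions:
  b = (430 − 274) / (log₂ 7 − log₂ 2) = 156 / (2.8074 − 1) = 86.314 ms/bit
  a = 274 − 86.314 × 1 = 187.686 ms
Then RT(24) = 187.686 + 86.314 × log₂ 24 = 187.686 + 86.314 × 4.5850 ≈ 583.432 ms.

583.4 ms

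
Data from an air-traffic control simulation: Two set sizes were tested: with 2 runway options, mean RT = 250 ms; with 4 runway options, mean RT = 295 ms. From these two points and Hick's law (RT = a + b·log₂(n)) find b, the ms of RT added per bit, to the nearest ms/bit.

45 ms/bit

Slope: b = (295 − 250) / (log₂ 4 − log₂ 2) = 45/1.0000 = 45 ms/bit.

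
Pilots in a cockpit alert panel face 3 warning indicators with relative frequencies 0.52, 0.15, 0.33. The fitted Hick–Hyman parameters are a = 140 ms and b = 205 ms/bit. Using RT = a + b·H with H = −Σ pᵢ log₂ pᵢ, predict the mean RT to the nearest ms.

433 ms

Entropy contributions −pᵢ log₂ pᵢ: 0.4906, 0.4105, 0.5278; sum H = 1.4289 bits.
RT = a + bH = 140 + 205·1.4289 = 432.93 ms.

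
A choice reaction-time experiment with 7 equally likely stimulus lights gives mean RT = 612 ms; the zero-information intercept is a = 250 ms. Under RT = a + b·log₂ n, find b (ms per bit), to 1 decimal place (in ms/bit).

log₂(7) = 2.8074 bits.
b = (RT − a)/log₂ n = (612 − 250) / 2.8074 = 128.947 ms/bit.

128.9 ms/bit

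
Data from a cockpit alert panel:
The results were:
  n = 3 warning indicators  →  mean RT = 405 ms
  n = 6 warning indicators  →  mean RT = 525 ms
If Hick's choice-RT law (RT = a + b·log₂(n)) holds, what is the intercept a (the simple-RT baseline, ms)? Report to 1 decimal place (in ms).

The slope on a log₂ axis is (525 − 405) / (2.5850 − 1.5850) = 120.000 ms/bit.
Intercept: a = 405 − 120.000·log₂(3) = 214.804 ms.

214.8 ms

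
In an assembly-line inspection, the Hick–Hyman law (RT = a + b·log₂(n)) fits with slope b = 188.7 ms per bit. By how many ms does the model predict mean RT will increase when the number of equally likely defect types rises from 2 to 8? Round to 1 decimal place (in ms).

377.4 ms

Only the slope matters, since a is common to both: ΔRT = b·log₂(n₂/n₁).
log₂(8) − log₂(2) = log₂(8/2) = log₂(4) = 2.
ΔRT = 188.7 × 2.0000 = 377.400 ms.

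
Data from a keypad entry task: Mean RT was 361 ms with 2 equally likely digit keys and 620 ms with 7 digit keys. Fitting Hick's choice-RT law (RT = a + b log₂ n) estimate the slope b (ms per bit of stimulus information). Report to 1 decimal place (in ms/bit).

Slope: b = (620 − 361) / (log₂ 7 − log₂ 2) = 259/1.8074 = 143.303 ms/bit.

143.3 ms/bit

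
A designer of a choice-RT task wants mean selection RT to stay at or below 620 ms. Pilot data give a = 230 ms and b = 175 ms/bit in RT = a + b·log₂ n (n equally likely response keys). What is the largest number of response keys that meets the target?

4

Set 230 + 175·log₂ n ≤ 620 → log₂ n ≤ (620 − 230)/175 = 2.2286.
So n ≤ 2^2.2286 = 4.687; the largest integer n is 4.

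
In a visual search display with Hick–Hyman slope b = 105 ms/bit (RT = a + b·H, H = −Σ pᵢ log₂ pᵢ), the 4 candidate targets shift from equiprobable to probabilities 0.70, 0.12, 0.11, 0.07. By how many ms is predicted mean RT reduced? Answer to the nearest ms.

The RT saving is b·ΔH. Equiprobable H₀ = log₂(4) = 2.0000 bits; with the given probabilities H = 1.3461 bits.
b·(H₀ − H) = 105 × (2.0000 − 1.3461) = 68.66 ms.

69 ms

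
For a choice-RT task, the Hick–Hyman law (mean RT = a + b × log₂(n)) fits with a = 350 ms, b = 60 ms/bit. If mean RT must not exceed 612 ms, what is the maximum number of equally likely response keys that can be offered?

20

Information budget: (612 − 350)/60 = 4.3667 bits, so n ≤ 2^4.3667 = 20.630 → at most 20.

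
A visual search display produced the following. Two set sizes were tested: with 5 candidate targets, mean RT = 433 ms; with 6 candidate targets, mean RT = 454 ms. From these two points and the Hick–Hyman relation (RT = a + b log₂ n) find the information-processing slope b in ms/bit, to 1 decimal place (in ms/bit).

The slope on a log₂ axis is (454 − 433) / (2.5850 − 2.3219) = 79.837 ms/bit.

79.8 ms/bit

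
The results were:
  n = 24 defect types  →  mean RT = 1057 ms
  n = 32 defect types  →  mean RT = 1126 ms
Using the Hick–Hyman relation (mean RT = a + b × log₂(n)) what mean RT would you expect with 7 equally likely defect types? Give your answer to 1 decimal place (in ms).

Solve the two-equation system in a and b:
  b = (1126 − 1057) / (log₂ 32 − log₂ 24) = 69 / (5 − 4.5850) = 166.250 ms/bit
  a = 1057 − 166.250 × 4.5850 = 294.750 ms
Then RT(7) = 294.750 + 166.250 × log₂ 7 = 294.750 + 166.250 × 2.8074 ≈ 761.473 ms.

761.5 ms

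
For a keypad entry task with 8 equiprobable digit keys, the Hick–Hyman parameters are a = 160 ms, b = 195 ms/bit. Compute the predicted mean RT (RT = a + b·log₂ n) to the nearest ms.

log₂(8) = 3 bits, so RT = 160 + 195 × 3 ≈ 745.000 ms.

745 ms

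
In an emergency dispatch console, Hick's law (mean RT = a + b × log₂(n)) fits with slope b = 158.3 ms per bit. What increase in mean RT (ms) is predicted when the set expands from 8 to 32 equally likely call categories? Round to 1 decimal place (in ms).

316.6 ms

Only the slope matters, since a is common to both: ΔRT = b·log₂(n₂/n₁).
log₂(32) − log₂(8) = log₂(32/8) = log₂(4) = 2.
ΔRT = 158.3 × 2.0000 = 316.600 ms.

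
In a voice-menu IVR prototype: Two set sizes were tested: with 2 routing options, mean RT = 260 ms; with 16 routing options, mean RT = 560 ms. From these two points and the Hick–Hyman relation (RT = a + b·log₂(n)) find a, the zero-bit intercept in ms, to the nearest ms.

Slope: b = (560 − 260) / (log₂ 16 − log₂ 2) = 300/3.0000 = 100 ms/bit.
Intercept: a = 260 − 100·log₂(2) = 160.000 ms.

160 ms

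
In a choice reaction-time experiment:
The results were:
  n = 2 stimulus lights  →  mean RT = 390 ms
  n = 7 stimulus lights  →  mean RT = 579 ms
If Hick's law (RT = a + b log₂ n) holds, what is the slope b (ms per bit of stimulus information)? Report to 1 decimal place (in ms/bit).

104.6 ms/bit

b = (RT₂ − RT₁)/(log₂ n₂ − log₂ n₁) = (579 − 390)/(2.8074 − 1) = 104.573 ms/bit.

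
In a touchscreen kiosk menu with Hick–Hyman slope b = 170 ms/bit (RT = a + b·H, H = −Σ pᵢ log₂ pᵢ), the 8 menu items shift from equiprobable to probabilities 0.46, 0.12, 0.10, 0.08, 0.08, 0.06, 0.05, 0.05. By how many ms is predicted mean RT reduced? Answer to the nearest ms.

90 ms

Equiprobable entropy H₀ = log₂ 8 = 3.0000 bits.
Skewed entropy H = −Σ pᵢ log₂ pᵢ = 2.4733 bits.
ΔRT = b·(H₀ − H) = 170 × 0.5267 = 89.53 ms.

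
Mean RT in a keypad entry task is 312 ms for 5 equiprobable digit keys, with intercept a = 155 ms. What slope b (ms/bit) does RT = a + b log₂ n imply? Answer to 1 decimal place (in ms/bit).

b = (312 − 155) / log₂(5) = 157 / 2.3219 = 67.616 ms/bit.

67.6 ms/bit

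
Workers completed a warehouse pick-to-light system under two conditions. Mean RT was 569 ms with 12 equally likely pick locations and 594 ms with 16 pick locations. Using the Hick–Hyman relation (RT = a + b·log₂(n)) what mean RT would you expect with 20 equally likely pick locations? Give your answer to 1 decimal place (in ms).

613.4 ms

Solve the two-equation system in a and b:
  b = (594 − 569) / (log₂ 16 − log₂ 12) = 25 / (4 − 3.5850) = 60.236 ms/bit
  a = 569 − 60.236 × 3.5850 = 353.058 ms
Then RT(20) = 353.058 + 60.236 × log₂ 20 = 353.058 + 60.236 × 4.3219 ≈ 613.392 ms.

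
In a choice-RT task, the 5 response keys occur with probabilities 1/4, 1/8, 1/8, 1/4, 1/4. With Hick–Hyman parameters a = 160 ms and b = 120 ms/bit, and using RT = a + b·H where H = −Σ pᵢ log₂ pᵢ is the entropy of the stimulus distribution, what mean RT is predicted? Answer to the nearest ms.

H = −Σ pᵢ log₂ pᵢ = 0.25·2 + 0.125·3 + 0.125·3 + 0.25·2 + 0.25·2 = 2.250 bits.
RT = 160 + 120 × 2.250 = 430.00 ms.

430 ms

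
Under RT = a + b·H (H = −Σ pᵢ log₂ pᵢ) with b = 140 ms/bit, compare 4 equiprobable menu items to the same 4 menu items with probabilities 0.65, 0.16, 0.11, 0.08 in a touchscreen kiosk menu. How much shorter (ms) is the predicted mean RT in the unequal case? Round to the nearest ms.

74 ms

Equiprobable entropy H₀ = log₂ 4 = 2.0000 bits.
Skewed entropy H = −Σ pᵢ log₂ pᵢ = 1.4688 bits.
ΔRT = b·(H₀ − H) = 140 × 0.5312 = 74.37 ms.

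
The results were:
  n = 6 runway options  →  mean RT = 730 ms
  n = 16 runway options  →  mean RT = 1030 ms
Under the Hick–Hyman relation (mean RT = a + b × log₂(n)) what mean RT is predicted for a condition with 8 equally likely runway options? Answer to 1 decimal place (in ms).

With log₂ n on the abscissa the relation is linear; from the two conditions:
  b = (1030 − 730) / (log₂ 16 − log₂ 6) = 300 / (4 − 2.5850) = 212.009 ms/bit
  a = 730 − 212.009 × 2.5850 = 181.966 ms
Then RT(8) = 181.966 + 212.009 × log₂ 8 = 181.966 + 212.009 × 3 ≈ 817.991 ms.

818.0 ms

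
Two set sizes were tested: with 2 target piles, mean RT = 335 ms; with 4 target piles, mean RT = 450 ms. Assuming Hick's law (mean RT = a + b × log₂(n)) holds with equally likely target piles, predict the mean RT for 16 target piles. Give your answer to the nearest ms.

With log₂ n on the abscissa the relation is linear; from the two conditions:
  b = (450 − 335) / (log₂ 4 − log₂ 2) = 115 / (2 − 1) = 115 ms/bit
  a = 335 − 115 × 1 = 220 ms
Then RT(16) = 220 + 115 × log₂ 16 = 220 + 115 × 4 ≈ 680.000 ms.

680 ms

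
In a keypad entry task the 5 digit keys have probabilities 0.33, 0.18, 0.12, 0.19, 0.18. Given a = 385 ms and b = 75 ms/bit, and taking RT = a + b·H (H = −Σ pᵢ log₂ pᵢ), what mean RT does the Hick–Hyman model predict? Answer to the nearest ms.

553 ms

H = 0.33·log₂(1/0.33) + 0.18·log₂(1/0.18) + 0.12·log₂(1/0.12) + 0.19·log₂(1/0.19) + 0.18·log₂(1/0.18) = 2.2407 bits.
RT = 385 + 75 × 2.2407 = 553.05 ms.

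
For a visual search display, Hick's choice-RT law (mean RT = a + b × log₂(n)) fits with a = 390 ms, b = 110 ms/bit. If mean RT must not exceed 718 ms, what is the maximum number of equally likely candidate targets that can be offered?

110·log₂ n ≤ 718 − 390 = 328, giving log₂ n ≤ 2.9818 and n ≤ 7.900. The largest whole number is 7.

7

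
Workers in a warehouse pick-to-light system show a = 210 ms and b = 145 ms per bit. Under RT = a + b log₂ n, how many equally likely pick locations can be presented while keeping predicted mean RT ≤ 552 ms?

Set 210 + 145·log₂ n ≤ 552 → log₂ n ≤ (552 − 210)/145 = 2.3586.
So n ≤ 2^2.3586 = 5.129; the largest integer n is 5.

5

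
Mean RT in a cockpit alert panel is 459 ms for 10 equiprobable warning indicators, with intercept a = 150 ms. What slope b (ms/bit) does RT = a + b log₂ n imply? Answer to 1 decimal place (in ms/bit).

93.0 ms/bit

10 alternatives carry log₂ 10 = 3.3219 bits; the choice cost is 459 − 150 = 309 ms, so b = 309/3.3219 = 93.018 ms/bit.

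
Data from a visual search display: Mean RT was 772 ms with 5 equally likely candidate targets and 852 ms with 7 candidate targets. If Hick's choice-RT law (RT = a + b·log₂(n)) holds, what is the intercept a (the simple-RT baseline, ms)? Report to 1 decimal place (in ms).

b = (RT₂ − RT₁)/(log₂ n₂ − log₂ n₁) = (852 − 772)/(2.8074 − 2.3219) = 164.803 ms/bit.
Intercept: a = 772 − 164.803·log₂(5) = 389.338 ms.

389.3 ms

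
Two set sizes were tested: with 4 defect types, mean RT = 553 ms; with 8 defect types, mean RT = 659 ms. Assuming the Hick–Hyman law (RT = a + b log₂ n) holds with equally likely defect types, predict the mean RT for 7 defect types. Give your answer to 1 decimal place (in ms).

638.6 ms

RT is linear in log₂ n, so two points fix the line:
  b = (659 − 553) / (log₂ 8 − log₂ 4) = 106 / (3 − 2) = 106.000 ms/bit
  a = 553 − 106.000 × 2 = 341.000 ms
Then RT(7) = 341.000 + 106.000 × log₂ 7 = 341.000 + 106.000 × 2.8074 ≈ 638.580 ms.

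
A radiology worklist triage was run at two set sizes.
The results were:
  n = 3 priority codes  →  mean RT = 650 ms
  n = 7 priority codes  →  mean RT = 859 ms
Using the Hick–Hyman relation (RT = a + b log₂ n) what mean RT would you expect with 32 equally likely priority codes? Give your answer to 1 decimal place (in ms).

1233.9 ms

Solve the two-equation system in a and b:
  b = (859 − 650) / (log₂ 7 − log₂ 3) = 209 / (2.8074 − 1.5850) = 170.976 ms/bit
  a = 650 − 170.976 × 1.5850 = 379.009 ms
Then RT(32) = 379.009 + 170.976 × log₂ 32 = 379.009 + 170.976 × 5 ≈ 1233.890 ms.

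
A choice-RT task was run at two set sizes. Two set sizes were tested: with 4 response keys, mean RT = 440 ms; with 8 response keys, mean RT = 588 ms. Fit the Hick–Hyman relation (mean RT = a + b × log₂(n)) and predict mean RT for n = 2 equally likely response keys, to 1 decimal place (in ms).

Fit slope and intercept:
  b = (588 − 440) / (log₂ 8 − log₂ 4) = 148 / (3 − 2) = 148.000 ms/bit
  a = 440 − 148.000 × 2 = 144.000 ms
Then RT(2) = 144.000 + 148.000 × log₂ 2 = 144.000 + 148.000 × 1 ≈ 292.000 ms.

292.0 ms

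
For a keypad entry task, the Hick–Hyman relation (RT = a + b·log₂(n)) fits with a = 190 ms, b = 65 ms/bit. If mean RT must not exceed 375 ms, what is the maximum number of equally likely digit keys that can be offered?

65·log₂ n ≤ 375 − 190 = 185, giving log₂ n ≤ 2.8462 and n ≤ 7.191. The largest whole number is 7.

7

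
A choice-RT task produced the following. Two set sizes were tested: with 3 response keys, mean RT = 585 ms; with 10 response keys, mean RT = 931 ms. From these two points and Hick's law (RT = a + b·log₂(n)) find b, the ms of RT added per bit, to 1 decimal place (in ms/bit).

199.2 ms/bit

b = (RT₂ − RT₁)/(log₂ n₂ − log₂ n₁) = (931 − 585)/(3.3219 − 1.5850) = 199.198 ms/bit.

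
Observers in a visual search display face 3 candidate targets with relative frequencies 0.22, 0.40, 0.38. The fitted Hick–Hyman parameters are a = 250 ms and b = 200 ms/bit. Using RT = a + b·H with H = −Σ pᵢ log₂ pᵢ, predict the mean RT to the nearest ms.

558 ms

Entropy contributions −pᵢ log₂ pᵢ: 0.4806, 0.5288, 0.5305; sum H = 1.5398 bits.
RT = a + bH = 250 + 200·1.5398 = 557.96 ms.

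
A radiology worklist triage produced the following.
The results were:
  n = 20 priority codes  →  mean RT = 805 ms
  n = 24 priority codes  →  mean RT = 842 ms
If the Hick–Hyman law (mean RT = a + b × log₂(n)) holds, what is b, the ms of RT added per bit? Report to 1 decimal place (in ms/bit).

The slope on a log₂ axis is (842 − 805) / (4.5850 − 4.3219) = 140.666 ms/bit.

140.7 ms/bit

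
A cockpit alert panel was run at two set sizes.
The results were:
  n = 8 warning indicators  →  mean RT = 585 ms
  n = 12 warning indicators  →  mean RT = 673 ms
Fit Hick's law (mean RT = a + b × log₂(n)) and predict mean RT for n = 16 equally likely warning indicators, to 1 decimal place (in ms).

735.4 ms

RT is linear in log₂ n, so two points fix the line:
  b = (673 − 585) / (log₂ 12 − log₂ 8) = 88 / (3.5850 − 3) = 150.437 ms/bit
  a = 585 − 150.437 × 3 = 133.689 ms
Then RT(16) = 133.689 + 150.437 × log₂ 16 = 133.689 + 150.437 × 4 ≈ 735.437 ms.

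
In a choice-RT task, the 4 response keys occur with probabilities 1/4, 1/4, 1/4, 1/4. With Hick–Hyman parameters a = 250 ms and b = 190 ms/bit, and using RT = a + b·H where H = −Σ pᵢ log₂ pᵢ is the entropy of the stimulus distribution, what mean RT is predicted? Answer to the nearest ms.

630 ms

H = −Σ pᵢ log₂ pᵢ = 0.25·2 + 0.25·2 + 0.25·2 + 0.25·2 = 2.000 bits.
RT = 250 + 190 × 2.000 = 630.00 ms.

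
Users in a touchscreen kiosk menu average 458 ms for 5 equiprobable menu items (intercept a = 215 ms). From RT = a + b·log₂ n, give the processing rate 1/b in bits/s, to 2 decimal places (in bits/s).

9.56 bits/s

b = (458 − 215)/log₂ 5 = 243/2.3219 = 104.654 ms per bit = 0.10465 s/bit; the reciprocal is 9.555 bits/s.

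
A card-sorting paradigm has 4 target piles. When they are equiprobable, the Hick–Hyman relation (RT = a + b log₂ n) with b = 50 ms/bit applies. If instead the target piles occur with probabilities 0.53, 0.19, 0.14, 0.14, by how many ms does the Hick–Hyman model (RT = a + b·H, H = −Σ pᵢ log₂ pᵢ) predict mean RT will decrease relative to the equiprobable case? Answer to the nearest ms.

The RT saving is b·ΔH. Equiprobable H₀ = log₂(4) = 2.0000 bits; with the given probabilities H = 1.7349 bits.
b·(H₀ − H) = 50 × (2.0000 − 1.7349) = 13.26 ms.

13 ms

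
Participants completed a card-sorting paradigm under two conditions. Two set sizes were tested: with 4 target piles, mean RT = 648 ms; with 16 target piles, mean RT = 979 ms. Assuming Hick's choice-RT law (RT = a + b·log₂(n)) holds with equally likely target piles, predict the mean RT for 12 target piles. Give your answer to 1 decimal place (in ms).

910.3 ms

RT is linear in log₂ n, so two points fix the line:
  b = (979 − 648) / (log₂ 16 − log₂ 4) = 331 / (4 − 2) = 165.500 ms/bit
  a = 648 − 165.500 × 2 = 317.000 ms
Then RT(12) = 317.000 + 165.500 × log₂ 12 = 317.000 + 165.500 × 3.5850 ≈ 910.311 ms.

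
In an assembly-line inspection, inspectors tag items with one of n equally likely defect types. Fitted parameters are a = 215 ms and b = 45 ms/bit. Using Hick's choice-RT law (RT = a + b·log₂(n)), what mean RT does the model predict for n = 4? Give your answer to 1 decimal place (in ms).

305.0 ms

log₂(4) = 2 bits, so RT = 215 + 45 × 2 ≈ 305.000 ms.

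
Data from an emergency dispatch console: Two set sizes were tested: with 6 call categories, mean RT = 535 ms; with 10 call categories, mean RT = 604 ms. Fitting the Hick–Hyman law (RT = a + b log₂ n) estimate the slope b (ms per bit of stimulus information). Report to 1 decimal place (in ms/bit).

93.6 ms/bit

b = (RT₂ − RT₁)/(log₂ n₂ − log₂ n₁) = (604 − 535)/(3.3219 − 2.5850) = 93.627 ms/bit.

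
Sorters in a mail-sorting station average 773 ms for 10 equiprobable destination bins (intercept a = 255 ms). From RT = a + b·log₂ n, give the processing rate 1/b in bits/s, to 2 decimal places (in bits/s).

6.41 bits/s

b = (773 − 255)/log₂ 10 = 518/3.3219 = 155.934 ms per bit = 0.15593 s/bit; the reciprocal is 6.413 bits/s.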